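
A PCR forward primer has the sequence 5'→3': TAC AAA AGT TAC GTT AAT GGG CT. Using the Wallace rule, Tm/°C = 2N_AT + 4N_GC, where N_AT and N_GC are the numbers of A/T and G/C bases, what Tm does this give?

62°C

Base counts: A=8, C=3, T=7, G=5
So N_AT = 15 and N_GC = 8.
Tm = 2×15 + 4×8 = 62°C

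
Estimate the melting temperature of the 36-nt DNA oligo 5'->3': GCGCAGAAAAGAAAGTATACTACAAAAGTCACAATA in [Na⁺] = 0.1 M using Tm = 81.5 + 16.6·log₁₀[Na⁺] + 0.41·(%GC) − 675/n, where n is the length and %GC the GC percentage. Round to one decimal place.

59.8°C

Length n = 36. Counting bases: T=5, G=6, C=6, A=19
G+C = 12, so %GC = 12/36 × 100 = 33.333%
Salt term: 16.6 × (-1) = -16.6
GC term: 0.41 × 33.333 = 13.667; length term: −675/36 = −18.75
Tm = 81.5 + (-16.6) + 13.667 − 18.75 = 59.817 → 59.8°C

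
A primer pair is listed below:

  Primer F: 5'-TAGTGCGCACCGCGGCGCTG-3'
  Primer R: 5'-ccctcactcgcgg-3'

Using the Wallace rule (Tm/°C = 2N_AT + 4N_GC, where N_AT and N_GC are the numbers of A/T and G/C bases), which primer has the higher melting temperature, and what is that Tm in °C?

Primer F, 70°C

Primer F: A+T=5, G+C=15 → Tm = 2(5)+4(15) = 70°C
Primer R: A+T=3, G+C=10 → Tm = 2(3)+4(10) = 46°C
70°C vs 46°C → primer F is higher.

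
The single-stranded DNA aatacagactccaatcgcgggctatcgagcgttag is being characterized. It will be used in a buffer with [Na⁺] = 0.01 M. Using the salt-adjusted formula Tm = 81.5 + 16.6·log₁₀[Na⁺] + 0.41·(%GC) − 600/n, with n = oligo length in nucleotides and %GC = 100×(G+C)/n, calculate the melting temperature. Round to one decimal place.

52.2°C

Length n = 35. Base counts: C=9, A=10, T=7, G=9
G+C = 18, so %GC = 18/35 × 100 = 51.429%
Salt term: 16.6 × (-2) = -33.2
GC term: 0.41 × 51.429 = 21.086; length term: −600/35 = −17.143
Tm = 81.5 + (-33.2) + 21.086 − 17.143 = 52.243 → 52.2°C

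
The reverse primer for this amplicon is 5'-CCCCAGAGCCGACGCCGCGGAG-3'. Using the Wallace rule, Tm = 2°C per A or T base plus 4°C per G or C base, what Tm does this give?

80°C

Base counts: G=8, A=4, C=10, T=0
So N_AT = 4 and N_GC = 18.
Tm = 2(4) + 4(18) = 8 + 72 = 80°C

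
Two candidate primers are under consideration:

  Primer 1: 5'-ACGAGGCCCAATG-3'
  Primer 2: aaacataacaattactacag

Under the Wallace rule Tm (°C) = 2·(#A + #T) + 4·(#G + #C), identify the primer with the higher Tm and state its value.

Primer 1: A+T=5, G+C=8 → Tm = 2(5)+4(8) = 42°C
Primer 2: A+T=15, G+C=5 → Tm = 2(15)+4(5) = 50°C
42°C vs 50°C → primer 2 is higher.

Primer 2, 50°C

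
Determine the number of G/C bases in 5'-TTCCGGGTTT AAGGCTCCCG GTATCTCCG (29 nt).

Counting bases: G=8, T=9, C=9, A=3
Total G or C: 8 + 9 = 17

17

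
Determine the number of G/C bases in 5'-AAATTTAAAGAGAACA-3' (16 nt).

Counting bases: G=2, T=3, A=10, C=1
G+C = 2 + 1 = 3

3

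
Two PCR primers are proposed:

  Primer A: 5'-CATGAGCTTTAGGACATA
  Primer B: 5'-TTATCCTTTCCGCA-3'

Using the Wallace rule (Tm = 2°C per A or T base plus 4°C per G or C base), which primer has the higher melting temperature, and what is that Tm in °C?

Primer A: A+T=11, G+C=7 → Tm = 2(11)+4(7) = 50°C
Primer B: A+T=8, G+C=6 → Tm = 2(8)+4(6) = 40°C
50°C vs 40°C → primer A is higher.

Primer A, 50°C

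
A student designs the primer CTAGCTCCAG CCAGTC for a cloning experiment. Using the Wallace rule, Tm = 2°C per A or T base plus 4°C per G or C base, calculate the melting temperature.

Base counts: G=3, T=3, A=3, C=7
AT pairs contribute 6, GC pairs contribute 10.
Tm = 4·10 + 2·6 = 40 + 12 = 52°C

52°C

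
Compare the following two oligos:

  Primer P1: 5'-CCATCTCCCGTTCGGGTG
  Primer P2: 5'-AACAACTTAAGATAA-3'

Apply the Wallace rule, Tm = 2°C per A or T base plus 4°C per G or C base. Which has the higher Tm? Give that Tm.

Primer P1: A+T=6, G+C=12 → Tm = 2(6)+4(12) = 60°C
Primer P2: A+T=12, G+C=3 → Tm = 2(12)+4(3) = 36°C
60°C vs 36°C → primer P1 is higher.

Primer P1, 60°C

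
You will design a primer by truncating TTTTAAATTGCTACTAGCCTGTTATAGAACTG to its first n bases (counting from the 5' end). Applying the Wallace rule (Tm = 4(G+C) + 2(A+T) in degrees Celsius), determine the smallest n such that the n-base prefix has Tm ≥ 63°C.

First 24 bases: TTTTAAATTGCTACTAGCCTGTTA → Tm = 62°C (< 63°C)
First 25 bases: TTTTAAATTGCTACTAGCCTGTTAT → Tm = 64°C (≥ 63°C)
Each additional base adds 2°C (A/T) or 4°C (G/C), so Tm is non-decreasing in n; n = 25 is the first length to reach 63°C.

n = 25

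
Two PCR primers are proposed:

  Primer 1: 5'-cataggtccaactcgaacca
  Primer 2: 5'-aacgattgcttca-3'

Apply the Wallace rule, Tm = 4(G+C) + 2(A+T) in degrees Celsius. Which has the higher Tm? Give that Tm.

Primer 1: A+T=10, G+C=10 → Tm = 2(10)+4(10) = 60°C
Primer 2: A+T=8, G+C=5 → Tm = 2(8)+4(5) = 36°C
60°C vs 36°C → primer 1 is higher.

Primer 1, 60°C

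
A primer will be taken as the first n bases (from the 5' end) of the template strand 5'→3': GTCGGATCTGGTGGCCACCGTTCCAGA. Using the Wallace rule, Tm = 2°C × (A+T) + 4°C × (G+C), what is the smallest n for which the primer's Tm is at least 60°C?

n = 18

First 17 bases: GTCGGATCTGGTGGCCA → Tm = 56°C (< 60°C)
First 18 bases: GTCGGATCTGGTGGCCAC → Tm = 60°C (≥ 60°C)
Since every base adds ≥2°C, Tm only increases with n, so the threshold is first crossed at n = 18.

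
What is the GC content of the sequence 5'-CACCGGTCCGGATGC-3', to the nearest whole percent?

Scanning the sequence gives C=6, T=2, G=5, A=2.
G+C = 5 + 6 = 11 out of 15 bases
%GC = 11/15 × 100 = 73.33% ≈ 73%

73%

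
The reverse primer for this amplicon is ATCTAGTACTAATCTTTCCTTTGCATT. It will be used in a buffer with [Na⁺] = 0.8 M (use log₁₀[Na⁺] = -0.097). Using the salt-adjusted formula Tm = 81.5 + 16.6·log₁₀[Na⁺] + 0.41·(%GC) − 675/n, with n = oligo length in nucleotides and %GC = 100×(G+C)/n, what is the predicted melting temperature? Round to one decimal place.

67.0°C

Length n = 27. Counting bases: T=13, C=6, A=6, G=2
G+C = 8, so %GC = 8/27 × 100 = 29.63%
Salt term: 16.6 × (-0.097) = -1.61
GC term: 0.41 × 29.63 = 12.148; length term: −675/27 = −25
Tm = 81.5 + (-1.61) + 12.148 − 25 = 67.038 → 67.0°C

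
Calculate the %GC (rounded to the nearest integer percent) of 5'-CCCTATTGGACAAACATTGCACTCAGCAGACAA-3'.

45%

Scanning the sequence gives C=10, T=6, G=5, A=12.
G+C = 5 + 10 = 15 out of 33 bases
%GC = 15/33 × 100 = 45.45% ≈ 45%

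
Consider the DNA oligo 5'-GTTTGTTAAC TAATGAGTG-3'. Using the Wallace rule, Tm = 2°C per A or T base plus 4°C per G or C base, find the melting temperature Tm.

50°C

Scanning the sequence gives G=5, C=1, T=8, A=5.
So N_AT = 13 and N_GC = 6.
Tm = 4·6 + 2·13 = 24 + 26 = 50°C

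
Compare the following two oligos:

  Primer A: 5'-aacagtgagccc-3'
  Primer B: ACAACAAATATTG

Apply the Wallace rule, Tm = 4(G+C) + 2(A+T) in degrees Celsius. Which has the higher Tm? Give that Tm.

Primer A, 38°C

Primer A: A+T=5, G+C=7 → Tm = 2(5)+4(7) = 38°C
Primer B: A+T=10, G+C=3 → Tm = 2(10)+4(3) = 32°C
38°C vs 32°C → primer A is higher.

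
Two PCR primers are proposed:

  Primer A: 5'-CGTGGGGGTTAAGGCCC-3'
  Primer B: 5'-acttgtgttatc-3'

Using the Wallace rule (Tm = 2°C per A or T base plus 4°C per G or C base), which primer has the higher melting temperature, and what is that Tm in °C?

Primer A, 58°C

Primer A: A+T=5, G+C=12 → Tm = 2(5)+4(12) = 58°C
Primer B: A+T=8, G+C=4 → Tm = 2(8)+4(4) = 32°C
58°C vs 32°C → primer A is higher.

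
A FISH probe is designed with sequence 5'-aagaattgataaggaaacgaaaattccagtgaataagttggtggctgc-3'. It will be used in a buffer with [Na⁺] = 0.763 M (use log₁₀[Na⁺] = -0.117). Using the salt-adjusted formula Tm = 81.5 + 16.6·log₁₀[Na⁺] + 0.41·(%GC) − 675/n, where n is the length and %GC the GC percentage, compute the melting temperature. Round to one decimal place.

80.9°C

Length n = 48. Base counts: G=13, C=5, T=11, A=19
G+C = 18, so %GC = 18/48 × 100 = 37.5%
Salt term: 16.6 × (-0.117) = -1.942
GC term: 0.41 × 37.5 = 15.375; length term: −675/48 = −14.062
Tm = 81.5 + (-1.942) + 15.375 − 14.062 = 80.871 → 80.9°C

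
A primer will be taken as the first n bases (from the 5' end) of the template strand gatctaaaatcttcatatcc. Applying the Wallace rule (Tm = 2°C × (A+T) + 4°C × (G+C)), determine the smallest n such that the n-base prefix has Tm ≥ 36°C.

n = 14

First 13 bases: GATCTAAAATCTT → Tm = 32°C (< 36°C)
First 14 bases: GATCTAAAATCTTC → Tm = 36°C (≥ 36°C)
Since every base adds ≥2°C, Tm only increases with n, so the threshold is first crossed at n = 14.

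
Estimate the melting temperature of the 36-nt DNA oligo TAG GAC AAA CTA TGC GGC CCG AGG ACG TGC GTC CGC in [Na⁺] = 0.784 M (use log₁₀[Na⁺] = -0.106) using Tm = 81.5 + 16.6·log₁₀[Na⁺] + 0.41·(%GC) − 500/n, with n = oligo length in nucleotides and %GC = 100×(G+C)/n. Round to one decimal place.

Length n = 36. Base counts: G=12, C=11, A=8, T=5
G+C = 23, so %GC = 23/36 × 100 = 63.889%
Salt term: 16.6 × (-0.106) = -1.76
GC term: 0.41 × 63.889 = 26.194; length term: −500/36 = −13.889
Tm = 81.5 + (-1.76) + 26.194 − 13.889 = 92.045 → 92.0°C

92.0°C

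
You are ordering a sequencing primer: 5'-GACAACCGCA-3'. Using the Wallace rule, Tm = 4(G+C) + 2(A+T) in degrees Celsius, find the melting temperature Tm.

Base counts: G=2, A=4, T=0, C=4
AT pairs contribute 4, GC pairs contribute 6.
Tm = 4·6 + 2·4 = 24 + 8 = 32°C

32°C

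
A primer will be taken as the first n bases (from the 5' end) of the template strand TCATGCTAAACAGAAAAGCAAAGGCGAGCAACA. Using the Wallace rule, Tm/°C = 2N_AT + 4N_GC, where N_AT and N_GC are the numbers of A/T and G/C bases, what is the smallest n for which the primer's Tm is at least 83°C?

n = 29

First 28 bases: TCATGCTAAACAGAAAAGCAAAGGCGAG → Tm = 80°C (< 83°C)
First 29 bases: TCATGCTAAACAGAAAAGCAAAGGCGAGC → Tm = 84°C (≥ 83°C)
Since every base adds ≥2°C, Tm only increases with n, so the threshold is first crossed at n = 29.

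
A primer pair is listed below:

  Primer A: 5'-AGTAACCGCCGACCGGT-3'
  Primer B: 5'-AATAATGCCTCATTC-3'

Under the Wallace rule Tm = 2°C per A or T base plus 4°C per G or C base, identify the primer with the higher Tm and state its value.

Primer A, 56°C

Primer A: A+T=6, G+C=11 → Tm = 2(6)+4(11) = 56°C
Primer B: A+T=10, G+C=5 → Tm = 2(10)+4(5) = 40°C
56°C vs 40°C → primer A is higher.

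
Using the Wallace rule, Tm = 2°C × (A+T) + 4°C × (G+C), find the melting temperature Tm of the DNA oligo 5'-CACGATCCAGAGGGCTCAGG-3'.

Counting bases: C=6, G=7, A=5, T=2
AT pairs contribute 7, GC pairs contribute 13.
Tm = 4·13 + 2·7 = 52 + 14 = 66°C

66°C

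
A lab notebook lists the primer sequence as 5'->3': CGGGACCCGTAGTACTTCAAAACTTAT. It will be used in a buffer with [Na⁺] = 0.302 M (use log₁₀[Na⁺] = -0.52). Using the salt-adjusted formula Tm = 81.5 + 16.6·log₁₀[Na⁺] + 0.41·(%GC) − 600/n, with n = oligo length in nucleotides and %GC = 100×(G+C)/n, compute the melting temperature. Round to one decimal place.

Length n = 27. C=7, A=8, G=5, T=7
G+C = 12, so %GC = 12/27 × 100 = 44.444%
Salt term: 16.6 × (-0.52) = -8.632
GC term: 0.41 × 44.444 = 18.222; length term: −600/27 = −22.222
Tm = 81.5 + (-8.632) + 18.222 − 22.222 = 68.868 → 68.9°C

68.9°C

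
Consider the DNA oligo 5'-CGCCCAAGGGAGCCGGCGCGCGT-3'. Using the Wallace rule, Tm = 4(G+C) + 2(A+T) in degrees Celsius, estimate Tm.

84°C

Scanning the sequence gives A=3, G=10, C=9, T=1.
So N_AT = 4 and N_GC = 19.
Tm = 2×4 + 4×19 = 84°C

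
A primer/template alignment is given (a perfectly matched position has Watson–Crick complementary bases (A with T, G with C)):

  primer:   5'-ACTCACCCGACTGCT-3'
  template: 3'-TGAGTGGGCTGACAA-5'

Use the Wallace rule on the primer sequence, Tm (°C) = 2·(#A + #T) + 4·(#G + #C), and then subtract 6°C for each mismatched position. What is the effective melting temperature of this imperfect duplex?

Primer base counts: A=3, T=3, G=2, C=7 → A+T=6, G+C=9
Perfect-match Tm = 2(6) + 4(9) = 12 + 36 = 48°C
Mismatches (positions where the bases are not complementary): 1 (at position 14)
Effective Tm = 48 − 1×6 = 48 − 6 = 42°C

42°C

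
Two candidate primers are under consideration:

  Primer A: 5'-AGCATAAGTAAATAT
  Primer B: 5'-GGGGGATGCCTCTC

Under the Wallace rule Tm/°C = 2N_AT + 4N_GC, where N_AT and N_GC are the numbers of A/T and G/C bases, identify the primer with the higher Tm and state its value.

Primer B, 48°C

Primer A: A+T=12, G+C=3 → Tm = 2(12)+4(3) = 36°C
Primer B: A+T=4, G+C=10 → Tm = 2(4)+4(10) = 48°C
36°C vs 48°C → primer B is higher.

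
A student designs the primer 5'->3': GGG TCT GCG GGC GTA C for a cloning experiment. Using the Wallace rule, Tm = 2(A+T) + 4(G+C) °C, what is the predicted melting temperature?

56°C

G=8, A=1, T=3, C=4
AT pairs contribute 4, GC pairs contribute 12.
Tm = 4·12 + 2·4 = 48 + 8 = 56°C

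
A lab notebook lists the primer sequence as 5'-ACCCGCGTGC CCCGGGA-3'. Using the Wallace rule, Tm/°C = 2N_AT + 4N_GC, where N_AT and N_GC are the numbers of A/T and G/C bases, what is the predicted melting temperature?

Base counts: T=1, G=6, A=2, C=8
So N_AT = 3 and N_GC = 14.
Tm = 2(3) + 4(14) = 6 + 56 = 62°C

62°C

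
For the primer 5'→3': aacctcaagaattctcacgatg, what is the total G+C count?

9

Base counts: T=5, C=6, A=8, G=3
Total G or C: 3 + 6 = 9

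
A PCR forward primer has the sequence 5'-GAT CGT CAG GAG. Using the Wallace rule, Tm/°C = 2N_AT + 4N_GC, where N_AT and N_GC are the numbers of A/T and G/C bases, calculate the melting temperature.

Base counts: C=2, T=2, G=5, A=3
A+T = 5, G+C = 7
Tm = 2(5) + 4(7) = 10 + 28 = 38°C

38°C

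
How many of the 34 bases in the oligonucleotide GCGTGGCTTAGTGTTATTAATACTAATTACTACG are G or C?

12

Counting bases: T=13, C=5, G=7, A=9
G+C = 7 + 5 = 12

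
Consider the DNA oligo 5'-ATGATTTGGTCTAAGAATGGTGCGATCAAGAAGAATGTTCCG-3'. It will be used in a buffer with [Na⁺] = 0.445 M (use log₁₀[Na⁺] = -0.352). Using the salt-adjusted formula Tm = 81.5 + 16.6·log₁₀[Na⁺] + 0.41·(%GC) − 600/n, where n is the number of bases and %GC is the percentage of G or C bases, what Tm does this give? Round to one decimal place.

Length n = 42. Base counts: C=5, A=13, G=12, T=12
G+C = 17, so %GC = 17/42 × 100 = 40.476%
Salt term: 16.6 × (-0.352) = -5.843
GC term: 0.41 × 40.476 = 16.595; length term: −600/42 = −14.286
Tm = 81.5 + (-5.843) + 16.595 − 14.286 = 77.966 → 78.0°C

78.0°C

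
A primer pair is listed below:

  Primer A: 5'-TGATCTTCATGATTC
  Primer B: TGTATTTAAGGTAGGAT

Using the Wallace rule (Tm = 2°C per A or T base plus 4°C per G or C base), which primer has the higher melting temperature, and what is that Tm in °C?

Primer A: A+T=10, G+C=5 → Tm = 2(10)+4(5) = 40°C
Primer B: A+T=12, G+C=5 → Tm = 2(12)+4(5) = 44°C
40°C vs 44°C → primer B is higher.

Primer B, 44°C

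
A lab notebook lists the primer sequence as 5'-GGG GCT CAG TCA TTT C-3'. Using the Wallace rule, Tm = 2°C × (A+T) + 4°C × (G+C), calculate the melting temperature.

C=4, A=2, G=5, T=5
So N_AT = 7 and N_GC = 9.
Tm = 4·9 + 2·7 = 36 + 14 = 50°C

50°C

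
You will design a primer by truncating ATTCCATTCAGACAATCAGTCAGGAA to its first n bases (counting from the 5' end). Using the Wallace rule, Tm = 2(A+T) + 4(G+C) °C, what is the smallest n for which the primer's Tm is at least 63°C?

n = 23

First 22 bases: ATTCCATTCAGACAATCAGTCA → Tm = 60°C (< 63°C)
First 23 bases: ATTCCATTCAGACAATCAGTCAG → Tm = 64°C (≥ 63°C)
Since every base adds ≥2°C, Tm only increases with n, so the threshold is first crossed at n = 23.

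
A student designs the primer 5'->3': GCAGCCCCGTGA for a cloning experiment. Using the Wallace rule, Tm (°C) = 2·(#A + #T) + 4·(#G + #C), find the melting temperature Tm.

Base counts: A=2, T=1, C=5, G=4
AT pairs contribute 3, GC pairs contribute 9.
Tm = 2×3 + 4×9 = 42°C

42°C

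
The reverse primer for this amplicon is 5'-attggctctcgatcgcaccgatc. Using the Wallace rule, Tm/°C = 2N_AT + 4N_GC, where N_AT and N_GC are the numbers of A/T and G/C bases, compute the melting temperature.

A=4, G=5, T=6, C=8
A+T = 10, G+C = 13
Tm = 2×10 + 4×13 = 72°C

72°C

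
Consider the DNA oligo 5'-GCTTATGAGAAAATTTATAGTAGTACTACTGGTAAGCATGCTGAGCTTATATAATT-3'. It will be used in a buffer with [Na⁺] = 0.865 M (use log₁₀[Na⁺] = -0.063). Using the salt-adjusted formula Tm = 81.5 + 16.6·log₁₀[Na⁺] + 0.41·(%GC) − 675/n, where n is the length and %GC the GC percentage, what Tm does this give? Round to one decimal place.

Length n = 56. G=11, C=6, A=19, T=20
G+C = 17, so %GC = 17/56 × 100 = 30.357%
Salt term: 16.6 × (-0.063) = -1.046
GC term: 0.41 × 30.357 = 12.446; length term: −675/56 = −12.054
Tm = 81.5 + (-1.046) + 12.446 − 12.054 = 80.846 → 80.8°C

80.8°C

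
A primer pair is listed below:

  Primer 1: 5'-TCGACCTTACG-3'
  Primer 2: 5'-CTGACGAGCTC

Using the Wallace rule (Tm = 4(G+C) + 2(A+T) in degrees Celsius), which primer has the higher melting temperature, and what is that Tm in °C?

Primer 2, 36°C

Primer 1: A+T=5, G+C=6 → Tm = 2(5)+4(6) = 34°C
Primer 2: A+T=4, G+C=7 → Tm = 2(4)+4(7) = 36°C
34°C vs 36°C → primer 2 is higher.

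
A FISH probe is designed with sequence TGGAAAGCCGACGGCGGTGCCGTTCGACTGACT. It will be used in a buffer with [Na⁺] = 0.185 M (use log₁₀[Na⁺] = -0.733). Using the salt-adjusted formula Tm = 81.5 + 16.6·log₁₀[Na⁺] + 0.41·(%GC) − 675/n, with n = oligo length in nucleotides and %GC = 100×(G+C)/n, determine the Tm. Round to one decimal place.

Length n = 33. Scanning the sequence gives C=9, G=12, A=6, T=6.
G+C = 21, so %GC = 21/33 × 100 = 63.636%
Salt term: 16.6 × (-0.733) = -12.168
GC term: 0.41 × 63.636 = 26.091; length term: −675/33 = −20.455
Tm = 81.5 + (-12.168) + 26.091 − 20.455 = 74.968 → 75.0°C

75.0°C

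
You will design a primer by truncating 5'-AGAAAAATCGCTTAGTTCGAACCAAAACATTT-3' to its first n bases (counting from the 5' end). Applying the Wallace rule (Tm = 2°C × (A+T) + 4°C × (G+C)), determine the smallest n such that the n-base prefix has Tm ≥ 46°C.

n = 18

First 17 bases: AGAAAAATCGCTTAGTT → Tm = 44°C (< 46°C)
First 18 bases: AGAAAAATCGCTTAGTTC → Tm = 48°C (≥ 46°C)
Since every base adds ≥2°C, Tm only increases with n, so the threshold is first crossed at n = 18.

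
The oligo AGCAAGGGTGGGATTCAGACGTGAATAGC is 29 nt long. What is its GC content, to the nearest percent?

Scanning the sequence gives A=9, G=11, T=5, C=4.
G+C = 11 + 4 = 15 out of 29 bases
%GC = 15/29 × 100 = 51.72% ≈ 52%

52%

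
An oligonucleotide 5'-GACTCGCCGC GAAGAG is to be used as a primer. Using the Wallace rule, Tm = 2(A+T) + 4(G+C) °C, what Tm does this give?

Base counts: A=4, G=6, C=5, T=1
So N_AT = 5 and N_GC = 11.
Tm = 4·11 + 2·5 = 44 + 10 = 54°C

54°C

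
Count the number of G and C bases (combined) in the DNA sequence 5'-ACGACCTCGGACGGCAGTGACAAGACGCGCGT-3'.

Scanning the sequence gives G=11, T=3, C=10, A=8.
G+C = 11 + 10 = 21

21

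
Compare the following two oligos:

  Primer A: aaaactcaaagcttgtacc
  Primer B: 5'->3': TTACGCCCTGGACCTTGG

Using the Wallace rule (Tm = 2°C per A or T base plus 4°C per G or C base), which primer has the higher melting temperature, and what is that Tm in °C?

Primer B, 58°C

Primer A: A+T=12, G+C=7 → Tm = 2(12)+4(7) = 52°C
Primer B: A+T=7, G+C=11 → Tm = 2(7)+4(11) = 58°C
52°C vs 58°C → primer B is higher.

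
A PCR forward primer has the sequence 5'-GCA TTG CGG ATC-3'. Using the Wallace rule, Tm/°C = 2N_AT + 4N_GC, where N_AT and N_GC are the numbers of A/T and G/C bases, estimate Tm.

Scanning the sequence gives T=3, G=4, A=2, C=3.
AT pairs contribute 5, GC pairs contribute 7.
Tm = 2(5) + 4(7) = 10 + 28 = 38°C

38°C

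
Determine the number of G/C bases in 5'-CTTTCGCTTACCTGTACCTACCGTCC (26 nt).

Scanning the sequence gives T=9, G=3, C=11, A=3.
Total G or C: 3 + 11 = 14

14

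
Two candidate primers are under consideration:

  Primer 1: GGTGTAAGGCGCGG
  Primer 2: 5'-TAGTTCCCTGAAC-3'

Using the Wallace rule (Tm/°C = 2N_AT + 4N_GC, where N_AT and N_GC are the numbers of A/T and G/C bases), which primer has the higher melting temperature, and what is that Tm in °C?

Primer 1: A+T=4, G+C=10 → Tm = 2(4)+4(10) = 48°C
Primer 2: A+T=7, G+C=6 → Tm = 2(7)+4(6) = 38°C
48°C vs 38°C → primer 1 is higher.

Primer 1, 48°C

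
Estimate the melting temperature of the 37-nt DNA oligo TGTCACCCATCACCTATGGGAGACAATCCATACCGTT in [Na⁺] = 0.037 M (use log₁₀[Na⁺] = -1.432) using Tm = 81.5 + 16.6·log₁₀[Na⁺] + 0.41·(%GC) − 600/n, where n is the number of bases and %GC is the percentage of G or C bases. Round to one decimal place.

61.5°C

Length n = 37. Base counts: T=9, G=6, A=10, C=12
G+C = 18, so %GC = 18/37 × 100 = 48.649%
Salt term: 16.6 × (-1.432) = -23.771
GC term: 0.41 × 48.649 = 19.946; length term: −600/37 = −16.216
Tm = 81.5 + (-23.771) + 19.946 − 16.216 = 61.459 → 61.5°C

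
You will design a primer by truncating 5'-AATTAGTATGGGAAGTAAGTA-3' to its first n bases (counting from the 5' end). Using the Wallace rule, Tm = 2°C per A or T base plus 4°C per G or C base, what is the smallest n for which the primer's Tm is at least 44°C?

n = 17

First 16 bases: AATTAGTATGGGAAGT → Tm = 42°C (< 44°C)
First 17 bases: AATTAGTATGGGAAGTA → Tm = 44°C (≥ 44°C)
Each additional base adds 2°C (A/T) or 4°C (G/C), so Tm is non-decreasing in n; n = 17 is the first length to reach 44°C.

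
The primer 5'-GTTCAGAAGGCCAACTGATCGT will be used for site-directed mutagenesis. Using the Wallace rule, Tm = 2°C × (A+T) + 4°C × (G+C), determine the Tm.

Counting bases: T=5, C=5, A=6, G=6
AT pairs contribute 11, GC pairs contribute 11.
Tm = 2(11) + 4(11) = 22 + 44 = 66°C

66°C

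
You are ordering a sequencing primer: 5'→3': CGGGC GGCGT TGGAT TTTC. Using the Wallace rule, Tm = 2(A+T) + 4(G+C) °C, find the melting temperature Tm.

Base counts: G=8, T=6, A=1, C=4
AT pairs contribute 7, GC pairs contribute 12.
Tm = 2(7) + 4(12) = 14 + 48 = 62°C

62°C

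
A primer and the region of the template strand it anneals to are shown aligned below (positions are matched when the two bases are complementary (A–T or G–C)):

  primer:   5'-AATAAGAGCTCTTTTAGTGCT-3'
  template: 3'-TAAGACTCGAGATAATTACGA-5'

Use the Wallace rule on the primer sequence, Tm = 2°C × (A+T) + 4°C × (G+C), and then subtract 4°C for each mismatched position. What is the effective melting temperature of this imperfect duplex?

36°C

Primer base counts: A=6, T=8, G=4, C=3 → A+T=14, G+C=7
Perfect-match Tm = 2(14) + 4(7) = 28 + 28 = 56°C
Mismatches (positions where the bases are not complementary): 5 (at positions 2, 4, 5, 13, 17)
Effective Tm = 56 − 5×4 = 56 − 20 = 36°C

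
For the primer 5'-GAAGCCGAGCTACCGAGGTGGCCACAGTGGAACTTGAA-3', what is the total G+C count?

Counting bases: A=11, G=13, C=9, T=5
Total G or C: 13 + 9 = 22

22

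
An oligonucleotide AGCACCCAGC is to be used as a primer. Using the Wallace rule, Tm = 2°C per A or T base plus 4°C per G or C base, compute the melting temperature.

Scanning the sequence gives C=5, T=0, A=3, G=2.
A+T = 3, G+C = 7
Tm = 2×3 + 4×7 = 34°C

34°C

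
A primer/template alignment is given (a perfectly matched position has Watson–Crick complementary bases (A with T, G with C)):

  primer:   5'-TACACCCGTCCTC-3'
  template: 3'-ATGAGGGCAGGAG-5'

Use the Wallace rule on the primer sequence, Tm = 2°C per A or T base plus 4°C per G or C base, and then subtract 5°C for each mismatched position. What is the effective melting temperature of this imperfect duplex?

37°C

Primer base counts: A=2, T=3, G=1, C=7 → A+T=5, G+C=8
Perfect-match Tm = 2(5) + 4(8) = 10 + 32 = 42°C
Mismatches (positions where the bases are not complementary): 1 (at position 4)
Effective Tm = 42 − 1×5 = 42 − 5 = 37°C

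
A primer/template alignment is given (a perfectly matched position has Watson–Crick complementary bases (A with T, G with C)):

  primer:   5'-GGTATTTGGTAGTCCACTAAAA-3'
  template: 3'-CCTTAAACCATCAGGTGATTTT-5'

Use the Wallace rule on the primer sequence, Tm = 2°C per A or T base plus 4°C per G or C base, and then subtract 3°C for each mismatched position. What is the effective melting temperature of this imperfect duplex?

Primer base counts: A=7, T=7, G=5, C=3 → A+T=14, G+C=8
Perfect-match Tm = 2(14) + 4(8) = 28 + 32 = 60°C
Mismatches (positions where the bases are not complementary): 1 (at position 3)
Effective Tm = 60 − 1×3 = 60 − 3 = 57°C

57°C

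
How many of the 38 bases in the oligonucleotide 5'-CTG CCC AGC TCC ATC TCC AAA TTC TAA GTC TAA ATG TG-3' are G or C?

C=12, A=10, T=11, G=5
G+C = 5 + 12 = 17

17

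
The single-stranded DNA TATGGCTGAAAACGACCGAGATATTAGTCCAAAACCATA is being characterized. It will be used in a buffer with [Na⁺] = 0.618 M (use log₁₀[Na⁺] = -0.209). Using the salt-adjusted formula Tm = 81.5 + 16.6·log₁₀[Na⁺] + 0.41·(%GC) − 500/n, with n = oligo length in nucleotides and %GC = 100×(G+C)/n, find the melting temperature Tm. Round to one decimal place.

Length n = 39. Scanning the sequence gives T=8, A=16, G=7, C=8.
G+C = 15, so %GC = 15/39 × 100 = 38.462%
Salt term: 16.6 × (-0.209) = -3.469
GC term: 0.41 × 38.462 = 15.769; length term: −500/39 = −12.821
Tm = 81.5 + (-3.469) + 15.769 − 12.821 = 80.979 → 81.0°C

81.0°C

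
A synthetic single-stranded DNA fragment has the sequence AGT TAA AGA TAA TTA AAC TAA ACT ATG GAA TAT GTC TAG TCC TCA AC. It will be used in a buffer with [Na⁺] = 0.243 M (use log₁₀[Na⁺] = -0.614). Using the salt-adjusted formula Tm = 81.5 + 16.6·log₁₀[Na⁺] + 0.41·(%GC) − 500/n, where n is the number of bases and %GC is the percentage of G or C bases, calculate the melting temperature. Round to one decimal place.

72.0°C

Length n = 47. Base counts: G=6, T=14, C=7, A=20
G+C = 13, so %GC = 13/47 × 100 = 27.66%
Salt term: 16.6 × (-0.614) = -10.192
GC term: 0.41 × 27.66 = 11.341; length term: −500/47 = −10.638
Tm = 81.5 + (-10.192) + 11.341 − 10.638 = 72.011 → 72.0°C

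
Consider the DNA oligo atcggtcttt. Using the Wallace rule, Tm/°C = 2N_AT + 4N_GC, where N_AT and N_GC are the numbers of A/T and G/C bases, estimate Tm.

28°C

Scanning the sequence gives A=1, C=2, T=5, G=2.
So N_AT = 6 and N_GC = 4.
Tm = 2(6) + 4(4) = 12 + 16 = 28°C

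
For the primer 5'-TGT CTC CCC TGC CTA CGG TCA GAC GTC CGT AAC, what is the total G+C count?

20

Scanning the sequence gives C=13, G=7, T=8, A=5.
Total G or C: 7 + 13 = 20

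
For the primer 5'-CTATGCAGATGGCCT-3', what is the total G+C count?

8

Scanning the sequence gives T=4, G=4, A=3, C=4.
G+C = 4 + 4 = 8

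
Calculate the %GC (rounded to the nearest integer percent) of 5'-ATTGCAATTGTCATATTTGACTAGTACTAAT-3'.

26%

Counting bases: C=4, G=4, A=10, T=13
G+C = 4 + 4 = 8 out of 31 bases
%GC = 8/31 × 100 = 25.81% ≈ 26%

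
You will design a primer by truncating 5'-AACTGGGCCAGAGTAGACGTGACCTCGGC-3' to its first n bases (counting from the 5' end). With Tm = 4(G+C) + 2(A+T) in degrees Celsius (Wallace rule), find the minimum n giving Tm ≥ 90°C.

First 27 bases: AACTGGGCCAGAGTAGACGTGACCTCG → Tm = 86°C (< 90°C)
First 28 bases: AACTGGGCCAGAGTAGACGTGACCTCGG → Tm = 90°C (≥ 90°C)
Since every base adds ≥2°C, Tm only increases with n, so the threshold is first crossed at n = 28.

n = 28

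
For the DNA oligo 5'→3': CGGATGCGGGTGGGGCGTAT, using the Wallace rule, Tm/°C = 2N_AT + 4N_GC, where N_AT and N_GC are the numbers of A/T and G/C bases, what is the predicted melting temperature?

68°C

Base counts: A=2, C=3, T=4, G=11
AT pairs contribute 6, GC pairs contribute 14.
Tm = 2×6 + 4×14 = 68°C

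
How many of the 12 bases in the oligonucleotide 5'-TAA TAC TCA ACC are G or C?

4

Base counts: C=4, A=5, G=0, T=3
G+C = 0 + 4 = 4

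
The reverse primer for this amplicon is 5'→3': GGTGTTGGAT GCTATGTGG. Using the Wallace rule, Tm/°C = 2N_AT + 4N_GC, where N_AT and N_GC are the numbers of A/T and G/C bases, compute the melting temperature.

Base counts: C=1, A=2, T=7, G=9
AT pairs contribute 9, GC pairs contribute 10.
Tm = 2×9 + 4×10 = 58°C

58°C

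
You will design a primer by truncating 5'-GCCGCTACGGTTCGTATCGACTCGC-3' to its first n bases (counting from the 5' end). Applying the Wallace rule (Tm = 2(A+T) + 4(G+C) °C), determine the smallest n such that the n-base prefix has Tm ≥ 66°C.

n = 21

First 20 bases: GCCGCTACGGTTCGTATCGA → Tm = 64°C (< 66°C)
First 21 bases: GCCGCTACGGTTCGTATCGAC → Tm = 68°C (≥ 66°C)
Each additional base adds 2°C (A/T) or 4°C (G/C), so Tm is non-decreasing in n; n = 21 is the first length to reach 66°C.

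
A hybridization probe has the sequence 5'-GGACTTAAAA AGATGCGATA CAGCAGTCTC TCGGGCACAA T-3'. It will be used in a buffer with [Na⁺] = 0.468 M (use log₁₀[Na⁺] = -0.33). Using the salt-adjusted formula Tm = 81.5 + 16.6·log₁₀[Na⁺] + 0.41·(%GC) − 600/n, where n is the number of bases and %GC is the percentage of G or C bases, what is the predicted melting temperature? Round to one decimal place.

80.4°C

Length n = 41. Base counts: T=8, C=9, G=10, A=14
G+C = 19, so %GC = 19/41 × 100 = 46.341%
Salt term: 16.6 × (-0.33) = -5.478
GC term: 0.41 × 46.341 = 19; length term: −600/41 = −14.634
Tm = 81.5 + (-5.478) + 19 − 14.634 = 80.388 → 80.4°C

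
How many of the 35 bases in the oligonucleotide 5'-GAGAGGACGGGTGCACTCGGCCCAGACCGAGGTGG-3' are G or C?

Scanning the sequence gives A=7, T=3, C=9, G=16.
G+C = 16 + 9 = 25

25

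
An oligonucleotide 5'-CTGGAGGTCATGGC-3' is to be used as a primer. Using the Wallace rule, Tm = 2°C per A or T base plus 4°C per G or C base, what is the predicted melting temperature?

46°C

Base counts: A=2, T=3, C=3, G=6
A+T = 5, G+C = 9
Tm = 2(5) + 4(9) = 10 + 36 = 46°C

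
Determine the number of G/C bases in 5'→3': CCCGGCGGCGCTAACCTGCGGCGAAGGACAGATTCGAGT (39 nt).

26

Counting bases: A=8, G=14, T=5, C=12
G+C = 14 + 12 = 26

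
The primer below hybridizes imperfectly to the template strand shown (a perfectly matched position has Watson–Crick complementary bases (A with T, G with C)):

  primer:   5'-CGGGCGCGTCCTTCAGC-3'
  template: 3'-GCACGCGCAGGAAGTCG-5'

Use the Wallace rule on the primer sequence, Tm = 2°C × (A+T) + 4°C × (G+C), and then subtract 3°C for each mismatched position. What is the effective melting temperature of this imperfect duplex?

57°C

Primer base counts: A=1, T=3, G=6, C=7 → A+T=4, G+C=13
Perfect-match Tm = 2(4) + 4(13) = 8 + 52 = 60°C
Mismatches (positions where the bases are not complementary): 1 (at position 3)
Effective Tm = 60 − 1×3 = 60 − 3 = 57°C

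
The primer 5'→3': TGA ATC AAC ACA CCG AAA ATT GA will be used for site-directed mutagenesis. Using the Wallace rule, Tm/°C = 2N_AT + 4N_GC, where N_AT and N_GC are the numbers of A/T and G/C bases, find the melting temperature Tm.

62°C

A=11, T=4, G=3, C=5
So N_AT = 15 and N_GC = 8.
Tm = 2×15 + 4×8 = 62°C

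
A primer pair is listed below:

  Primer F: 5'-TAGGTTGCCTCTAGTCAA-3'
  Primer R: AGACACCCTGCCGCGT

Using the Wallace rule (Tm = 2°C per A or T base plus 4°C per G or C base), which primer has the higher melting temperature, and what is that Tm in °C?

Primer R, 54°C

Primer F: A+T=10, G+C=8 → Tm = 2(10)+4(8) = 52°C
Primer R: A+T=5, G+C=11 → Tm = 2(5)+4(11) = 54°C
52°C vs 54°C → primer R is higher.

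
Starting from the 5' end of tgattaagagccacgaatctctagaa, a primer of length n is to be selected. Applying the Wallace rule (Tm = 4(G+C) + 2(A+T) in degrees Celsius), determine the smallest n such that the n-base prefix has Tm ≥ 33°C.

n = 12

First 11 bases: TGATTAAGAGC → Tm = 30°C (< 33°C)
First 12 bases: TGATTAAGAGCC → Tm = 34°C (≥ 33°C)
Since every base adds ≥2°C, Tm only increases with n, so the threshold is first crossed at n = 12.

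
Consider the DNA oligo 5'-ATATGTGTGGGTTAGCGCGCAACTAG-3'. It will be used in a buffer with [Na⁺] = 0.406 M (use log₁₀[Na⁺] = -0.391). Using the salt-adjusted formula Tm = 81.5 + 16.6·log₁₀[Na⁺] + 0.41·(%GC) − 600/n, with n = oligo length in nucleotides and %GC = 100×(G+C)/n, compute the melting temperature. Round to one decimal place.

Length n = 26. Counting bases: A=6, G=9, C=4, T=7
G+C = 13, so %GC = 13/26 × 100 = 50%
Salt term: 16.6 × (-0.391) = -6.491
GC term: 0.41 × 50 = 20.5; length term: −600/26 = −23.077
Tm = 81.5 + (-6.491) + 20.5 − 23.077 = 72.432 → 72.4°C

72.4°C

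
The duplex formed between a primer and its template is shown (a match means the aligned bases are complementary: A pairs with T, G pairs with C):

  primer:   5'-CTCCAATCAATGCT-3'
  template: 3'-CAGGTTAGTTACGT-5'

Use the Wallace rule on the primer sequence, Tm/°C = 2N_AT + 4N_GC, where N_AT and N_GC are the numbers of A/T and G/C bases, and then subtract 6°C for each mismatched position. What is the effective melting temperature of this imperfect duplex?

28°C

Primer base counts: A=4, T=4, G=1, C=5 → A+T=8, G+C=6
Perfect-match Tm = 2(8) + 4(6) = 16 + 24 = 40°C
Mismatches (positions where the bases are not complementary): 2 (at positions 1, 14)
Effective Tm = 40 − 2×6 = 40 − 12 = 28°C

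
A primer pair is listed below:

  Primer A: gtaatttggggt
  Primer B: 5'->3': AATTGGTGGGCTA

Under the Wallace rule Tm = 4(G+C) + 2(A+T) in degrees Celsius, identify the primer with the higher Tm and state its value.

Primer B, 38°C

Primer A: A+T=7, G+C=5 → Tm = 2(7)+4(5) = 34°C
Primer B: A+T=7, G+C=6 → Tm = 2(7)+4(6) = 38°C
34°C vs 38°C → primer B is higher.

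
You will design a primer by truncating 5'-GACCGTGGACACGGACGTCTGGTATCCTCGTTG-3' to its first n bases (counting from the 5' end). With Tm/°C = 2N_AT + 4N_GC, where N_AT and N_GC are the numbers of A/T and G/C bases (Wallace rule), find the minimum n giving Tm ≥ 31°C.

First 9 bases: GACCGTGGA → Tm = 30°C (< 31°C)
First 10 bases: GACCGTGGAC → Tm = 34°C (≥ 31°C)
Each additional base adds 2°C (A/T) or 4°C (G/C), so Tm is non-decreasing in n; n = 10 is the first length to reach 31°C.

n = 10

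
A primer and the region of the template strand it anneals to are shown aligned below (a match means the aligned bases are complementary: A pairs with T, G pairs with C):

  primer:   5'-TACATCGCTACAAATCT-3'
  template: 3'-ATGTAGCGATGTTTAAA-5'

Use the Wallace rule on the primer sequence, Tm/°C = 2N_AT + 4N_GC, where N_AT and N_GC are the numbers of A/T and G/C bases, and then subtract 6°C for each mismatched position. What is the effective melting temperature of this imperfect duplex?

40°C

Primer base counts: A=6, T=5, G=1, C=5 → A+T=11, G+C=6
Perfect-match Tm = 2(11) + 4(6) = 22 + 24 = 46°C
Mismatches (positions where the bases are not complementary): 1 (at position 16)
Effective Tm = 46 − 1×6 = 46 − 6 = 40°C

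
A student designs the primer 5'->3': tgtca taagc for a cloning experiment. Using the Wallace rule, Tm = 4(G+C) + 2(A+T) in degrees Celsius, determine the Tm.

28°C

Counting bases: A=3, G=2, C=2, T=3
A+T = 6, G+C = 4
Tm = 2×6 + 4×4 = 28°C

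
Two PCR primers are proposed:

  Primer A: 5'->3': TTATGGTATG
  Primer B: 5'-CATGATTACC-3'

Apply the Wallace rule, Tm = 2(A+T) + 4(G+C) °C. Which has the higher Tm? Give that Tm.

Primer B, 28°C

Primer A: A+T=7, G+C=3 → Tm = 2(7)+4(3) = 26°C
Primer B: A+T=6, G+C=4 → Tm = 2(6)+4(4) = 28°C
26°C vs 28°C → primer B is higher.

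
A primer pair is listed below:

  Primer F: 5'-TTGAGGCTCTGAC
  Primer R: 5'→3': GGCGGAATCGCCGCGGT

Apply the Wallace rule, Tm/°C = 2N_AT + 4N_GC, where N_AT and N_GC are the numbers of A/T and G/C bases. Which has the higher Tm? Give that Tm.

Primer F: A+T=6, G+C=7 → Tm = 2(6)+4(7) = 40°C
Primer R: A+T=4, G+C=13 → Tm = 2(4)+4(13) = 60°C
40°C vs 60°C → primer R is higher.

Primer R, 60°C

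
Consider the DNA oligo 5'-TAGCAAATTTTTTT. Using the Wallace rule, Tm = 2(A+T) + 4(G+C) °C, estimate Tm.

32°C

A=4, G=1, T=8, C=1
So N_AT = 12 and N_GC = 2.
Tm = 2×12 + 4×2 = 32°C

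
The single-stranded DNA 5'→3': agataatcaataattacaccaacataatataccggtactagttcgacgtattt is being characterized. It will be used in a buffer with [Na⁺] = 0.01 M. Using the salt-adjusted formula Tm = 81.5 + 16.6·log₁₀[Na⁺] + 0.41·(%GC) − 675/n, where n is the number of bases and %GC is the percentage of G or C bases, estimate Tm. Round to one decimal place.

Length n = 53. Scanning the sequence gives C=10, T=16, A=21, G=6.
G+C = 16, so %GC = 16/53 × 100 = 30.189%
Salt term: 16.6 × (-2) = -33.2
GC term: 0.41 × 30.189 = 12.377; length term: −675/53 = −12.736
Tm = 81.5 + (-33.2) + 12.377 − 12.736 = 47.941 → 47.9°C

47.9°C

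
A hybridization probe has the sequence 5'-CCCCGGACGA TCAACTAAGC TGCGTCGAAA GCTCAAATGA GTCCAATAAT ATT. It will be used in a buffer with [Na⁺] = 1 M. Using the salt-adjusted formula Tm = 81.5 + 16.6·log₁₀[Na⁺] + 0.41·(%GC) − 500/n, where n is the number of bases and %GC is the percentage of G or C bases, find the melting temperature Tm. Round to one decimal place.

Length n = 53. Scanning the sequence gives C=14, G=10, T=11, A=18.
G+C = 24, so %GC = 24/53 × 100 = 45.283%
Salt term: 16.6 × (0) = 0
GC term: 0.41 × 45.283 = 18.566; length term: −500/53 = −9.434
Tm = 81.5 + (0) + 18.566 − 9.434 = 90.632 → 90.6°C

90.6°C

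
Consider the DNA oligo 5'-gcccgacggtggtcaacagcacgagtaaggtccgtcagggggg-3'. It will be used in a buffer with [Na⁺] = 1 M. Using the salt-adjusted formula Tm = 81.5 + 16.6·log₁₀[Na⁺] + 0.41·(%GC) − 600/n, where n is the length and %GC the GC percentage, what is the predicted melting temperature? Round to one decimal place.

95.2°C

Length n = 43. Scanning the sequence gives C=11, A=9, G=18, T=5.
G+C = 29, so %GC = 29/43 × 100 = 67.442%
Salt term: 16.6 × (0) = 0
GC term: 0.41 × 67.442 = 27.651; length term: −600/43 = −13.953
Tm = 81.5 + (0) + 27.651 − 13.953 = 95.198 → 95.2°C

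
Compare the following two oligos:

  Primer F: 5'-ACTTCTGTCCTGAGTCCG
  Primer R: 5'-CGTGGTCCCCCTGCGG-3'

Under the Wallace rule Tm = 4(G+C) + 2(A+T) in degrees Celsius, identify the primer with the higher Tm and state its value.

Primer R, 58°C

Primer F: A+T=8, G+C=10 → Tm = 2(8)+4(10) = 56°C
Primer R: A+T=3, G+C=13 → Tm = 2(3)+4(13) = 58°C
56°C vs 58°C → primer R is higher.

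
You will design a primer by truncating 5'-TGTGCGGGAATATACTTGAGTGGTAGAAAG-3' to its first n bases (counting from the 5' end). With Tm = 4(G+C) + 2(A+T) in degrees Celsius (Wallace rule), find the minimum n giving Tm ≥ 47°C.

n = 17

First 16 bases: TGTGCGGGAATATACT → Tm = 46°C (< 47°C)
First 17 bases: TGTGCGGGAATATACTT → Tm = 48°C (≥ 47°C)
Since every base adds ≥2°C, Tm only increases with n, so the threshold is first crossed at n = 17.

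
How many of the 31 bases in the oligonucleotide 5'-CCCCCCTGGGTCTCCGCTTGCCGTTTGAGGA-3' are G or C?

21

Counting bases: T=8, A=2, G=9, C=12
Total G or C: 9 + 12 = 21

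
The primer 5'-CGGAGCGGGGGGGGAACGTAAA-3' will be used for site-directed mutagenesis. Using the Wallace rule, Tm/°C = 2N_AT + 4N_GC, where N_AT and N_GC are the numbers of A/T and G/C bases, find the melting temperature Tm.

74°C

Base counts: T=1, C=3, A=6, G=12
So N_AT = 7 and N_GC = 15.
Tm = 4·15 + 2·7 = 60 + 14 = 74°C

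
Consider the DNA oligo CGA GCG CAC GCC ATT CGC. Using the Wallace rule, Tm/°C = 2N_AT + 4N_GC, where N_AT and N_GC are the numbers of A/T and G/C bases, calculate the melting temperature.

62°C

Base counts: A=3, C=8, T=2, G=5
A+T = 5, G+C = 13
Tm = 4·13 + 2·5 = 52 + 10 = 62°C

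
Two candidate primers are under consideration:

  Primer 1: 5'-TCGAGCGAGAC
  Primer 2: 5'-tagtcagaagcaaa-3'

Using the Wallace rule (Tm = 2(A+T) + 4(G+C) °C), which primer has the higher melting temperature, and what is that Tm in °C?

Primer 1: A+T=4, G+C=7 → Tm = 2(4)+4(7) = 36°C
Primer 2: A+T=9, G+C=5 → Tm = 2(9)+4(5) = 38°C
36°C vs 38°C → primer 2 is higher.

Primer 2, 38°C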